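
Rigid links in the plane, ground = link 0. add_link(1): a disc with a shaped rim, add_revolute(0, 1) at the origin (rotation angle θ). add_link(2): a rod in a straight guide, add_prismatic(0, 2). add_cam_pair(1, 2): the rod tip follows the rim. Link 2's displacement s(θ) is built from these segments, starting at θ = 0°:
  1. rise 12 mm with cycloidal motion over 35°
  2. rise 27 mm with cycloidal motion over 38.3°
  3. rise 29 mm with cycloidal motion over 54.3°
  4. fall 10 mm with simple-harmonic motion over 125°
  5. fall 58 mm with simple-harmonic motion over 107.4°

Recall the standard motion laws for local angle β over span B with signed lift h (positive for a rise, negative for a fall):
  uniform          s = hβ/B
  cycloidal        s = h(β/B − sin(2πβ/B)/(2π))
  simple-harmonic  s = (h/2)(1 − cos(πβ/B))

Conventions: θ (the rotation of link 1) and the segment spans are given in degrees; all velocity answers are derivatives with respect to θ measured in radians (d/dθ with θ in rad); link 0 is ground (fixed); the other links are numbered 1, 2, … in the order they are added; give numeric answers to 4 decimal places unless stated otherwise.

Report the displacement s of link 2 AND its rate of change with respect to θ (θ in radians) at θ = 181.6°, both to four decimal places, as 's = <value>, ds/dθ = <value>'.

segment 1 (0° to 35°, cycloidal, h = 12) is passed completely: s = 0.0000 + (12) = 12.0000
segment 2 (35° to 73.3°, cycloidal, h = 27) is passed completely: s = 12.0000 + (27) = 39.0000
segment 3 (73.3° to 127.6°, cycloidal, h = 29) is passed completely: s = 39.0000 + (29) = 68.0000
θ = 181.6° falls in segment 4 (127.6° to 252.6°, simple-harmonic, h = -10): β = 181.6 − 127.6 = 54°, B = 125°; Δs = -10/2·(1 − cos(π·0.4320)) = -3.9400; s = 68.0000 − 3.9400 = 64.0600
velocity in seg [127.6°–252.6°] (simple-harmonic), θ in radians: β = 54° = 0.9425 rad, B = 125° = 2.1817 rad; ds/dθ = (πh/(2B)) sin(πβ/B) = (π·(-10)/(2·2.1817)) sin(π·0.4320) = -7.036330 mm/rad

s = 64.0600, ds/dθ = -7.0363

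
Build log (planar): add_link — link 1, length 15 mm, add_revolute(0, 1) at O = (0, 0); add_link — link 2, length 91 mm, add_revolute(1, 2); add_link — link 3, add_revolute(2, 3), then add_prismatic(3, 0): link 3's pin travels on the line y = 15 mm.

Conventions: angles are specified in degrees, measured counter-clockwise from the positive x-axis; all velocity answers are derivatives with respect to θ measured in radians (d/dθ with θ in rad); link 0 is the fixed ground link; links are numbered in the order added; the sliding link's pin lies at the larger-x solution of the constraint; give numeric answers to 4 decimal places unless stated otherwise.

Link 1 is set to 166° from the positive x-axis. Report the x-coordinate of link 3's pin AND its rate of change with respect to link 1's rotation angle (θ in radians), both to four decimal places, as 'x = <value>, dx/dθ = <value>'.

geometry: r = 15 mm, L = 91 mm, e = 15 mm
crank pin P = (r cos θ, r sin θ) = (-14.554436, 3.628828)
h = r sin θ − e = 3.628828 − 15 = -11.371172
x = r cos θ + √(L² − h²) = -14.554436 + 90.286746 = 75.732310
dx/dθ = −r sin θ − h·r cos θ/√(L² − h²) (θ in radians; h = -11.371172) = -5.461888

x = 75.7323, dx/dθ = -5.4619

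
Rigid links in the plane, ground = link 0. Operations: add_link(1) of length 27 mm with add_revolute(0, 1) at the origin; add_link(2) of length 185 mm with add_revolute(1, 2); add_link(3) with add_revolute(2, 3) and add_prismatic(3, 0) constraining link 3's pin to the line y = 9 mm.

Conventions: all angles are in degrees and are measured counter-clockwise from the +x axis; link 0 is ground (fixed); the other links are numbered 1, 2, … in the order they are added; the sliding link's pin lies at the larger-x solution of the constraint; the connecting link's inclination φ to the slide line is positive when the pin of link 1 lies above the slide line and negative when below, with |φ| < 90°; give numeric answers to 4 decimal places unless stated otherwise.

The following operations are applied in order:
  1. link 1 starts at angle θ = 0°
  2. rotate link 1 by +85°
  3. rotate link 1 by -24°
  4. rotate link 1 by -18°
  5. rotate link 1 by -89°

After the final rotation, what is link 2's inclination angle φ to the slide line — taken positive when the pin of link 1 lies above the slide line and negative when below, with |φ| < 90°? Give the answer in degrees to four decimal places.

geometry: r = 27 mm, L = 185 mm, e = 9 mm; θ starts at 0°
rotate link 1 by +85°: θ ← 0° +85° = 85°
rotate link 1 by -24°: θ ← 85° -24° = 61°
rotate link 1 by -18°: θ ← 61° -18° = 43°
rotate link 1 by -89°: θ ← 43° -89° = -46°
h = r sin θ − e = -19.422175 − 9 = -28.422175
sin φ = h / L = -28.422175 / 185 = -0.15363338
φ = arcsin(-0.15363338) = -8.837545°

-8.8375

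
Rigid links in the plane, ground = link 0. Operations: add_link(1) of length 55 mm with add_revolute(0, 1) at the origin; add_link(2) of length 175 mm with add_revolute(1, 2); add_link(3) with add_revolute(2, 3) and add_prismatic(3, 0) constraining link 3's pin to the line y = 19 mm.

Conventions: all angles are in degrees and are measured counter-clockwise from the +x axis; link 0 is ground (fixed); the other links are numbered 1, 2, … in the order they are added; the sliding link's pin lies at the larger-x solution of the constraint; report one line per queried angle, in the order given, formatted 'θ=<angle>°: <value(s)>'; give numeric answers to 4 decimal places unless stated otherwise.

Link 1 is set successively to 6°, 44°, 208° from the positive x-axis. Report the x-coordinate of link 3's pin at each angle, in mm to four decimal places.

geometry: r = 55 mm, L = 175 mm, e = 19 mm
θ=6°: crank pin P = (r cos θ, r sin θ) = (54.698704, 5.749065)
θ=6°: h = r sin θ − e = 5.749065 − 19 = -13.250935
θ=6°: x = r cos θ + √(L² − h²) = 54.698704 + 174.497601 = 229.196305
θ=44°: crank pin P = (r cos θ, r sin θ) = (39.563689, 38.206210)
θ=44°: h = r sin θ − e = 38.206210 − 19 = 19.206210
θ=44°: x = r cos θ + √(L² − h²) = 39.563689 + 173.942868 = 213.506557
θ=208°: crank pin P = (r cos θ, r sin θ) = (-48.562118, -25.820936)
θ=208°: h = r sin θ − e = -25.820936 − 19 = -44.820936
θ=208°: x = r cos θ + √(L² − h²) = -48.562118 + 169.162891 = 120.600773

θ=6°: 229.1963
θ=44°: 213.5066
θ=208°: 120.6008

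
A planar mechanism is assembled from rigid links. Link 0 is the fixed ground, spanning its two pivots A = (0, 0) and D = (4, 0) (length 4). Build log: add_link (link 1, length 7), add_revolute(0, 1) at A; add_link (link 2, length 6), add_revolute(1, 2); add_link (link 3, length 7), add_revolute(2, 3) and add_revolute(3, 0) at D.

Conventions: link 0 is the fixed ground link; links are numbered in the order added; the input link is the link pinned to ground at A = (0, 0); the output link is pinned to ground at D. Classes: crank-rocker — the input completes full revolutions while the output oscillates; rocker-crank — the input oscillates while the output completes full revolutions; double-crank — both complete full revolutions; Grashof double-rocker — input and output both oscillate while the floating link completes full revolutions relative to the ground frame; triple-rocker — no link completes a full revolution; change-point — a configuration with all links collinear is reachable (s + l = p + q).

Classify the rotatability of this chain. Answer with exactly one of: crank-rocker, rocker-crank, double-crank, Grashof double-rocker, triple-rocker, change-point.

lengths: ground=4, input=7, coupler=6, output=7
sorted: s=4 (shortest), l=7 (longest), p+q=13
s + l = 11 vs p + q = 13
s + l < p + q (Grashof) with shortest = ground link → double-crank

double-crank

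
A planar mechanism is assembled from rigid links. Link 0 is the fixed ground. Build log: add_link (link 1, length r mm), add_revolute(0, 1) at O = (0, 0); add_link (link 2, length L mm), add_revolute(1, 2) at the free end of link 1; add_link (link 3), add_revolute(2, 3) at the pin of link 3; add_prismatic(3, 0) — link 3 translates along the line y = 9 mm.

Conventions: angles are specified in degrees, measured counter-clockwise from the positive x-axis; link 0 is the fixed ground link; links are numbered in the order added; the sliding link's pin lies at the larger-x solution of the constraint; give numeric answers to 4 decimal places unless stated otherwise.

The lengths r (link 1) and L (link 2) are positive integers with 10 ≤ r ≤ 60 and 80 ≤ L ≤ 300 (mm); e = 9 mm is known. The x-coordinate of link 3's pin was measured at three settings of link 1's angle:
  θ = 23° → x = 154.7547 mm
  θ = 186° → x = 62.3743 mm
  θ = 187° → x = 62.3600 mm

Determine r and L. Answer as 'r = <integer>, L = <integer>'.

constraint per measurement: (x − r cos θ)² + (r sin θ − e)² = L²
subtracting the θ₁ and θ₂ equations cancels the r² and L² terms:
r = (x₁² − x₂²) / (2[(x₁cos θ₁ + e sin θ₁) − (x₂cos θ₂ + e sin θ₂)]) = 48.0000 → r = 48
L² = (x₁ − r cos θ₁)² + (r sin θ₁ − e)² = 12320.9900 → L = 111.0000 → L = 111
check at θ₃=187°: x = 62.3600 (printed 62.3600) ✓

r = 48, L = 111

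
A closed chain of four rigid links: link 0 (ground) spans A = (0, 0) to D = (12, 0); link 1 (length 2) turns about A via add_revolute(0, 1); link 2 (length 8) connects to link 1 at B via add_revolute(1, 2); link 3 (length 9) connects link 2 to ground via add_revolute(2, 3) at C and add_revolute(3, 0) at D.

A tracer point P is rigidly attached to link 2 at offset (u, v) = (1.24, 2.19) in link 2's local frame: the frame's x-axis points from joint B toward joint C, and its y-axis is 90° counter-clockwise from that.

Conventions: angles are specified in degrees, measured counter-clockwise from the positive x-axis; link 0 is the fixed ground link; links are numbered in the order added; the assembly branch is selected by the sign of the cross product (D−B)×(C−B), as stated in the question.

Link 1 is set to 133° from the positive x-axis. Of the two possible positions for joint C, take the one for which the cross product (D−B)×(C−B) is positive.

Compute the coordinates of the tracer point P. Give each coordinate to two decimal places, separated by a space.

A=(0,0), D=(12.00,0)
B = A + 2.00·(cos133°, sin133°) = (-1.3640, 1.4627)
|BD| = 13.4438
circle(B,8.00) ∩ circle(D,9.00): a=6.0896, h=5.1881
  candidates: C₊=(5.2540,5.9574) cross=69.748; C₋=(4.1250,-4.3571) cross=-69.748
  branch + wants cross > 0 → take C=(5.2540,5.9574) (cross=69.748)
ex = (C−B)/|BC| = (0.8272,0.5618); ey = (-0.5618,0.8272)
P = B + 1.24·ex + 2.19·ey = (-1.5686,3.9711)

-1.57 3.97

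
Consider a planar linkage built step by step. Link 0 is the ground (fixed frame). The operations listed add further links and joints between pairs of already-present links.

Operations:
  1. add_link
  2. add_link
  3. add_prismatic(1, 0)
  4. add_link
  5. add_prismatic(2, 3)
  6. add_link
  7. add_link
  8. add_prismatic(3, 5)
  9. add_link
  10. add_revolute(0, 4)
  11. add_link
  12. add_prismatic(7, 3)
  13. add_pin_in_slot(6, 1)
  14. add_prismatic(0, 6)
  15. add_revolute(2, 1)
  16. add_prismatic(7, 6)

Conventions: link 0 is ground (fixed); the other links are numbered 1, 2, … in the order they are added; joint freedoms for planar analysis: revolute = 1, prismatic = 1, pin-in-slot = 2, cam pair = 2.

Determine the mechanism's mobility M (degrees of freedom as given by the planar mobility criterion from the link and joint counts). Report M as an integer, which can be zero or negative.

(L,J1,J2)=(1,0,0); link0 fixed
link1: (2,0,0)
link2: (3,0,0)
P 1-0 [J1]: (3,1,0)
link3: (4,1,0)
P 2-3 [J1]: (4,2,0)
link4: (5,2,0)
link5: (6,2,0)
P 3-5 [J1]: (6,3,0)
link6: (7,3,0)
R 0-4 [J1]: (7,4,0)
link7: (8,4,0)
P 7-3 [J1]: (8,5,0)
PS 6-1 [J2]: (8,5,1)
P 0-6 [J1]: (8,6,1)
R 2-1 [J1]: (8,7,1)
P 7-6 [J1]: (8,8,1)
Grübler: 3·7 − 2·8 − 1 = 4

M = 4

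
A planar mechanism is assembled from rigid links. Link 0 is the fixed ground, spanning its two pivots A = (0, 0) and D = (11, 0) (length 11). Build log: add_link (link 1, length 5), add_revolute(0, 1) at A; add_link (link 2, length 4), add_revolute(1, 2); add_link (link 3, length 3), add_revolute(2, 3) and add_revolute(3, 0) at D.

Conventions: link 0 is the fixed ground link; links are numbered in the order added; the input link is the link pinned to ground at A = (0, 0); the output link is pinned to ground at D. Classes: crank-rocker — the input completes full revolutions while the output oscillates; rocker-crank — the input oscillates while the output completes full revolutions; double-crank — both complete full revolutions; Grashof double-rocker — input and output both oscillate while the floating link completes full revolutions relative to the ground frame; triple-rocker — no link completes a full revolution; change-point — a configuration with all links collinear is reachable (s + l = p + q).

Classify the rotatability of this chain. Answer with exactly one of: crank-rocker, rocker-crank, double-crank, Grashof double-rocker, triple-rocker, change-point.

lengths: ground=11, input=5, coupler=4, output=3
sorted: s=3 (shortest), l=11 (longest), p+q=9
s + l = 14 vs p + q = 9
s + l > p + q → non-Grashof → no link fully rotates → triple-rocker

triple-rocker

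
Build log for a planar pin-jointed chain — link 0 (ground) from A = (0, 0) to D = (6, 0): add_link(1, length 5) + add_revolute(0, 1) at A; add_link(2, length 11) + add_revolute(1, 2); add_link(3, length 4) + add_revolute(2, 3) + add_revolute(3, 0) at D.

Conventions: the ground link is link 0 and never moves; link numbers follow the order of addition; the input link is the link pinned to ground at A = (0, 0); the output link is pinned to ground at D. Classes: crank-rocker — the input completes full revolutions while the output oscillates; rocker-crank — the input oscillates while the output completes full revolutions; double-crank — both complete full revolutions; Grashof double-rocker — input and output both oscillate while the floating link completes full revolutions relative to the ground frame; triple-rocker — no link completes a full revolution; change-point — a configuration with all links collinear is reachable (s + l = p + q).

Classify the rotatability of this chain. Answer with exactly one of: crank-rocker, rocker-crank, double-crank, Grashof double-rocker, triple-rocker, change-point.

lengths: ground=6, input=5, coupler=11, output=4
sorted: s=4 (shortest), l=11 (longest), p+q=11
s + l = 15 vs p + q = 11
s + l > p + q → non-Grashof → no link fully rotates → triple-rocker

triple-rocker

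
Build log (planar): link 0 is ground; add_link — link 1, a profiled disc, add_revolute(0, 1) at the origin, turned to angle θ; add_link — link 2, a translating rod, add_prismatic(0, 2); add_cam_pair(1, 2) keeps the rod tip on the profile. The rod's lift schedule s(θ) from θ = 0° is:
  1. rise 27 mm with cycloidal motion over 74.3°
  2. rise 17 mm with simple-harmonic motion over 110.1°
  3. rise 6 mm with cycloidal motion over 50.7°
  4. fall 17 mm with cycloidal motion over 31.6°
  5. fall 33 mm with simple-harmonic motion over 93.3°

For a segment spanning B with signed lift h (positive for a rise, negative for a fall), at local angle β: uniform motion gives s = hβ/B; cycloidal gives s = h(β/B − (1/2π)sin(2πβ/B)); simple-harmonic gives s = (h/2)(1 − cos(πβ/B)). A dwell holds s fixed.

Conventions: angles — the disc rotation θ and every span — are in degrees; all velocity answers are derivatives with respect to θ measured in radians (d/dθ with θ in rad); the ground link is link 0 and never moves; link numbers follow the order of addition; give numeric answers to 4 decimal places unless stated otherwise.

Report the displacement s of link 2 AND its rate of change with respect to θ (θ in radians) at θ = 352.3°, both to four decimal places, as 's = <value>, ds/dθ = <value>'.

seg 1 [0°–74.3°] cycloidal, h=27: full span → s += 27 → s = 27.0000
seg 2 [74.3°–184.4°] simple-harmonic, h=17: full span → s += 17 → s = 44.0000
seg 3 [184.4°–235.1°] cycloidal, h=6: full span → s += 6 → s = 50.0000
seg 4 [235.1°–266.7°] cycloidal, h=-17: full span → s += -17 → s = 33.0000
seg 5 [266.7°–360°] simple-harmonic, h=-33: θ=352.3° here. β=85.6, B=93.3. -33/2·(1 − cos(π·0.9175)) = -32.4485 → s = 0.5515
velocity in seg [266.7°–360°] (simple-harmonic), θ in radians: β = 85.6° = 1.4940 rad, B = 93.3° = 1.6284 rad; ds/dθ = (πh/(2B)) sin(πβ/B) = (π·(-33)/(2·1.6284)) sin(π·0.9175) = -8.161257 mm/rad

s = 0.5515, ds/dθ = -8.1613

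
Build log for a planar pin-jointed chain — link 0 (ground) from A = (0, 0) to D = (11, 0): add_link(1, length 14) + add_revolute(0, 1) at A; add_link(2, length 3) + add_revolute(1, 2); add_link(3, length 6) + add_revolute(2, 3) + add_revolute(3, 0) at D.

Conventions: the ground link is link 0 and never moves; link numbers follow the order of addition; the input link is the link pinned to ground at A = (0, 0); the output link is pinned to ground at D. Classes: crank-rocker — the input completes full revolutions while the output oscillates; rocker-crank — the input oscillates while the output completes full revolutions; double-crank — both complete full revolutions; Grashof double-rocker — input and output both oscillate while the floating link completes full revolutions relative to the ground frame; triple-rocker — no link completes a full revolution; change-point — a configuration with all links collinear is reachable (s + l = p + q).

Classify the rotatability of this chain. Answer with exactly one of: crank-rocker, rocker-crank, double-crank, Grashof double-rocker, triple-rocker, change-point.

lengths: ground=11, input=14, coupler=3, output=6
sorted: s=3 (shortest), l=14 (longest), p+q=17
s + l = 17 vs p + q = 17
s + l = p + q → change-point (collinear configuration reachable)

change-point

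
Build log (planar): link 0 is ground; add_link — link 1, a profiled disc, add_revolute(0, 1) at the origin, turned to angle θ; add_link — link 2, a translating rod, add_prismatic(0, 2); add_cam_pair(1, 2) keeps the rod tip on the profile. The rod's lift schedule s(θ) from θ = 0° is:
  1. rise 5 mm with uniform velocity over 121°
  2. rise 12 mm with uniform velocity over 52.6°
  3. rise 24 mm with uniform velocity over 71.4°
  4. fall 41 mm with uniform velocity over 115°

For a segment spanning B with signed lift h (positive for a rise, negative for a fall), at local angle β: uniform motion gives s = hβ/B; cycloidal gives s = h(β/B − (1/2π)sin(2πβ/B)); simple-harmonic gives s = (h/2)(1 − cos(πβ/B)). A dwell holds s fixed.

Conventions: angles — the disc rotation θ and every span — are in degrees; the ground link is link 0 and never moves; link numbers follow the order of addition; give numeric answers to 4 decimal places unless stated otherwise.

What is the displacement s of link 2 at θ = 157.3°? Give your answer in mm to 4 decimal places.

seg 1 [0°–121°] uniform, h=5: full span → s += 5 → s = 5.0000
seg 2 [121°–173.6°] uniform, h=12: θ=157.3° here. β=36.3, B=52.6. 12·36.3/52.6 = 8.2814 → s = 13.2814

13.2814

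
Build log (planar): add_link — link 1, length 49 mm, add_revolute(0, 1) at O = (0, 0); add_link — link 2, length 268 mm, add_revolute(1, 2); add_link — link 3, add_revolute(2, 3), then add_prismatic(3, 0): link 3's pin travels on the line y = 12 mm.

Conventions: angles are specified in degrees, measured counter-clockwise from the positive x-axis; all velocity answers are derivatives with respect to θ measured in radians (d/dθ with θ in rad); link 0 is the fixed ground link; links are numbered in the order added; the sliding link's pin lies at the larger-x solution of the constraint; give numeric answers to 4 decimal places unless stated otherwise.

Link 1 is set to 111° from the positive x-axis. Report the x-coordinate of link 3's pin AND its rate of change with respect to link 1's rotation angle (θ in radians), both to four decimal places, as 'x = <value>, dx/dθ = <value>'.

geometry: r = 49 mm, L = 268 mm, e = 12 mm
crank pin P = (r cos θ, r sin θ) = (-17.560030, 45.745441)
h = r sin θ − e = 45.745441 − 12 = 33.745441
x = r cos θ + √(L² − h²) = -17.560030 + 265.866969 = 248.306939
dx/dθ = −r sin θ − h·r cos θ/√(L² − h²) (θ in radians; h = 33.745441) = -43.516616

x = 248.3069, dx/dθ = -43.5166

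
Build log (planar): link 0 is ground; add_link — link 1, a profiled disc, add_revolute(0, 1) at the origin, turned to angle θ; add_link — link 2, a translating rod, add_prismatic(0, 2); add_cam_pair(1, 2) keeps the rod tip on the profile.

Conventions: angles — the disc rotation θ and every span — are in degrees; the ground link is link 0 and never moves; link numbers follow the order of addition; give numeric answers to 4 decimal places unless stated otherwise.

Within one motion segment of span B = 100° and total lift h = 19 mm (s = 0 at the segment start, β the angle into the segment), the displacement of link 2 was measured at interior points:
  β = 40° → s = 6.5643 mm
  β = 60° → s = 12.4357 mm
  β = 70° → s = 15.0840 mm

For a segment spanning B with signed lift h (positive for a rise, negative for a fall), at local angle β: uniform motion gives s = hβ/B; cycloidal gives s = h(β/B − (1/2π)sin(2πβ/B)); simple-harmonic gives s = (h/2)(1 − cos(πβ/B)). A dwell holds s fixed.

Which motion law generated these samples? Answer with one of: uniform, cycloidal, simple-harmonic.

candidates at β/B = r: uniform s = h·r (linear in β); cycloidal s = h·(r − sin(2πr)/(2π)); simple-harmonic s = (h/2)(1 − cos(πr))
β=40°: printed 6.5643 | uniform 7.6000, cycloidal 5.8226, simple-harmonic 6.5643
β=60°: printed 12.4357 | uniform 11.4000, cycloidal 13.1774, simple-harmonic 12.4357
β=70°: printed 15.0840 | uniform 13.3000, cycloidal 16.1759, simple-harmonic 15.0840
only one law matches every sample → simple-harmonic

simple-harmonic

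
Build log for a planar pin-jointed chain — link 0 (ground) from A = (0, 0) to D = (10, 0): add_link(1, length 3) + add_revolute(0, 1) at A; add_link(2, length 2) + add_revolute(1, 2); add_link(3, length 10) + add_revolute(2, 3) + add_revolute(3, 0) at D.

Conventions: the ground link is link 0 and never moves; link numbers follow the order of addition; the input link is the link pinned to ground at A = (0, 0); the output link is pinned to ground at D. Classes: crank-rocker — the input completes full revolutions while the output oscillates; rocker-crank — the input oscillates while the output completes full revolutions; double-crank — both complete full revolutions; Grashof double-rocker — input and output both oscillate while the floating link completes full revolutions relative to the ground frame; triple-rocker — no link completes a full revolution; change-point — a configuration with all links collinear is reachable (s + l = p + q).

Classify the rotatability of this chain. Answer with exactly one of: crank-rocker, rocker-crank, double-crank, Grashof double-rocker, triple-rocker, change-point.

lengths: ground=10, input=3, coupler=2, output=10
sorted: s=2 (shortest), l=10 (longest), p+q=13
s + l = 12 vs p + q = 13
s + l < p + q (Grashof) with shortest = coupler link → Grashof double-rocker

Grashof double-rocker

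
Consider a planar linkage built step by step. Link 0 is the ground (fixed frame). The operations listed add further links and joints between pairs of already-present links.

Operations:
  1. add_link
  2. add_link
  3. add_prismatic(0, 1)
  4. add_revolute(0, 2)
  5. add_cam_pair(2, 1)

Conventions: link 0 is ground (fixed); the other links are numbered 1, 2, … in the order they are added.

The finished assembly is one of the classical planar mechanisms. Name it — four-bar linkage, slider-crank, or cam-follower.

links: 3 (incl. ground); joints: 1 revolute, 1 prismatic, 1 higher (cam) pair, forming one closed loop
3 links, revolute + prismatic + higher pair in one loop → cam-follower

cam-follower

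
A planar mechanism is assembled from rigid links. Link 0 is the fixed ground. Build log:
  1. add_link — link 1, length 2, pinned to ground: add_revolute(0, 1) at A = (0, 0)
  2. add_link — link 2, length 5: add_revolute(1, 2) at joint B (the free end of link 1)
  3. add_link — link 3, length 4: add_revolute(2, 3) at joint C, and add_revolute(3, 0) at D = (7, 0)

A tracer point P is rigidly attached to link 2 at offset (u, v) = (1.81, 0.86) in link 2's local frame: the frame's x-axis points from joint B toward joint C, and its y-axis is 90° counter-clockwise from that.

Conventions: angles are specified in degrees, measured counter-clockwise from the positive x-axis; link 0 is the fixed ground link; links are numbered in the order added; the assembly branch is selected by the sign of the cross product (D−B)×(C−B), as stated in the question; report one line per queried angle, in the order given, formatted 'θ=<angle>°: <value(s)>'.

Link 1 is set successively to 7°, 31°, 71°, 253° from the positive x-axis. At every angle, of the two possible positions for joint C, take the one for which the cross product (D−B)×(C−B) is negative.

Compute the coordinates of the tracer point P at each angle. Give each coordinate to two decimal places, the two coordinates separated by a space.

A=(0,0), D=(7.00,0)
θ=7°: B = A + 2.00·(cos7°, sin7°) = (1.9851, 0.2437)
θ=7°: |BD| = 5.0208
θ=7°: circle(B,5.00) ∩ circle(D,4.00): a=3.4067, h=3.6599
θ=7°:   candidates: C₊=(5.5654,3.7339) cross=18.375; C₋=(5.2101,-3.5772) cross=-18.375
θ=7°:   branch - wants cross < 0 → take C=(5.2101,-3.5772) (cross=-18.375)
θ=7°: ex = (C−B)/|BC| = (0.6450,-0.7642); ey = (0.7642,0.6450)
θ=7°: P = B + 1.81·ex + 0.86·ey = (3.8097,-0.5847)
θ=31°: B = A + 2.00·(cos31°, sin31°) = (1.7143, 1.0301)
θ=31°: |BD| = 5.3851
θ=31°: circle(B,5.00) ∩ circle(D,4.00): a=3.5282, h=3.5429
θ=31°:   candidates: C₊=(5.8551,3.8326) cross=19.079; C₋=(4.4997,-3.1222) cross=-19.079
θ=31°:   branch - wants cross < 0 → take C=(4.4997,-3.1222) (cross=-19.079)
θ=31°: ex = (C−B)/|BC| = (0.5571,-0.8305); ey = (0.8305,0.5571)
θ=31°: P = B + 1.81·ex + 0.86·ey = (3.4368,0.0060)
θ=71°: B = A + 2.00·(cos71°, sin71°) = (0.6511, 1.8910)
θ=71°: |BD| = 6.6245
θ=71°: circle(B,5.00) ∩ circle(D,4.00): a=3.9915, h=3.0112
θ=71°:   candidates: C₊=(5.3362,3.6375) cross=19.948; C₋=(3.6170,-2.1343) cross=-19.948
θ=71°:   branch - wants cross < 0 → take C=(3.6170,-2.1343) (cross=-19.948)
θ=71°: ex = (C−B)/|BC| = (0.5932,-0.8051); ey = (0.8051,0.5932)
θ=71°: P = B + 1.81·ex + 0.86·ey = (2.4171,0.9440)
θ=253°: B = A + 2.00·(cos253°, sin253°) = (-0.5847, -1.9126)
θ=253°: |BD| = 7.8222
θ=253°: circle(B,5.00) ∩ circle(D,4.00): a=4.4864, h=2.2074
θ=253°:   candidates: C₊=(3.2257,1.3247) cross=17.266; C₋=(4.3052,-2.9560) cross=-17.266
θ=253°:   branch - wants cross < 0 → take C=(4.3052,-2.9560) (cross=-17.266)
θ=253°: ex = (C−B)/|BC| = (0.9780,-0.2087); ey = (0.2087,0.9780)
θ=253°: P = B + 1.81·ex + 0.86·ey = (1.3649,-1.4493)

θ=7°: 3.81 -0.58
θ=31°: 3.44 0.01
θ=71°: 2.42 0.94
θ=253°: 1.36 -1.45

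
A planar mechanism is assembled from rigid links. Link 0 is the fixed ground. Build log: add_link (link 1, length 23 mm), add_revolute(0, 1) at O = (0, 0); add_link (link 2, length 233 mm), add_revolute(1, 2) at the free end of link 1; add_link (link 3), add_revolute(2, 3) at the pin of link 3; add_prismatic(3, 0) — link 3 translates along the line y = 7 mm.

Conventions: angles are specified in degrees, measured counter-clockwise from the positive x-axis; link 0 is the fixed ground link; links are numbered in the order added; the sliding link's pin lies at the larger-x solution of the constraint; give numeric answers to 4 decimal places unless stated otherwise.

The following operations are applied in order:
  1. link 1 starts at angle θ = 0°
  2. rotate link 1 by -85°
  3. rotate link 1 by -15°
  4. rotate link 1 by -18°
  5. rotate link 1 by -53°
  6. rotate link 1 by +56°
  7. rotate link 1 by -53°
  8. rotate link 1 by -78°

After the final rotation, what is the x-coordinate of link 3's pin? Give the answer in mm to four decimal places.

geometry: r = 23 mm, L = 233 mm, e = 7 mm; θ starts at 0°
rotate link 1 by -85°: θ ← 0° -85° = -85°
rotate link 1 by -15°: θ ← -85° -15° = -100°
rotate link 1 by -18°: θ ← -100° -18° = -118°
rotate link 1 by -53°: θ ← -118° -53° = -171°
rotate link 1 by +56°: θ ← -171° +56° = -115°
rotate link 1 by -53°: θ ← -115° -53° = -168°
rotate link 1 by -78°: θ ← -168° -78° = -246°
crank pin P = (r cos θ, r sin θ) = (-9.354943, 21.011546)
h = r sin θ − e = 21.011546 − 7 = 14.011546
x = r cos θ + √(L² − h²) = -9.354943 + 232.578324 = 223.223381

223.2234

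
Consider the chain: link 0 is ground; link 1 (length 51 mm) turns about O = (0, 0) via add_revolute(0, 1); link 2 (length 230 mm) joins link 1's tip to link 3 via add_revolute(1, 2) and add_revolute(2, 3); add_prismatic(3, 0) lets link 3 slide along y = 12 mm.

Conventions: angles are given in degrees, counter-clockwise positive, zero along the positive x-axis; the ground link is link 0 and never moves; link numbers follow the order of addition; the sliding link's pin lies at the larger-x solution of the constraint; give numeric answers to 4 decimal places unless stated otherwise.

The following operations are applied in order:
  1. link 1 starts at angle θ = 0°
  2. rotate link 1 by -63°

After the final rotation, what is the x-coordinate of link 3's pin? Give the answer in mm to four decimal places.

geometry: r = 51 mm, L = 230 mm, e = 12 mm; θ starts at 0°
rotate link 1 by -63°: θ ← 0° -63° = -63°
crank pin P = (r cos θ, r sin θ) = (23.153515, -45.441333)
h = r sin θ − e = -45.441333 − 12 = -57.441333
x = r cos θ + √(L² − h²) = 23.153515 + 222.711682 = 245.865197

245.8652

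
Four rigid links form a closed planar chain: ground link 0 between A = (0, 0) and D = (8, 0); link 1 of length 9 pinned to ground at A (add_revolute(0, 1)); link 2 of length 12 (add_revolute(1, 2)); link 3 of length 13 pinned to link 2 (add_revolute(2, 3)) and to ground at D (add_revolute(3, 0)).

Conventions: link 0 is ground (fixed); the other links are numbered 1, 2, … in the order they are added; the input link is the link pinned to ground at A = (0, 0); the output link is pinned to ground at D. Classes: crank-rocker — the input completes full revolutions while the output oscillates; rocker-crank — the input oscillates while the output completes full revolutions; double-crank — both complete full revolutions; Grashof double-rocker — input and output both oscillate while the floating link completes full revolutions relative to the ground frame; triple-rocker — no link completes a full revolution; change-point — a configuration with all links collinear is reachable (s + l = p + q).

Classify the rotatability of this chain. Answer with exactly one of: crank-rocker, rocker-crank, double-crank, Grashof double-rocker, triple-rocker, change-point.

lengths: ground=8, input=9, coupler=12, output=13
sorted: s=8 (shortest), l=13 (longest), p+q=21
s + l = 21 vs p + q = 21
s + l = p + q → change-point (collinear configuration reachable)

change-point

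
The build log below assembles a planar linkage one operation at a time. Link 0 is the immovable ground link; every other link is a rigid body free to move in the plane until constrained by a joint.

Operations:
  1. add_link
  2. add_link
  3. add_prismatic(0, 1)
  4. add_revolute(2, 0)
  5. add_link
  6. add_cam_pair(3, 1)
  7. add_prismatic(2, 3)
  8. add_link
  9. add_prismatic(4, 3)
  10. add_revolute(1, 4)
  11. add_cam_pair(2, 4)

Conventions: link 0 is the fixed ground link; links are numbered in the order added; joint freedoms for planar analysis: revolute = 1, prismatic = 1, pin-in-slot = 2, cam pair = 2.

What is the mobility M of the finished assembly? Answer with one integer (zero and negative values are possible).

ground; <1,0,0>
#1 <2,0,0>
#2 <3,0,0>
P:0↔1 J1 <3,1,0>
R:2↔0 J1 <3,2,0>
#3 <4,2,0>
C:3↔1 J2 <4,2,1>
P:2↔3 J1 <4,3,1>
#4 <5,3,1>
P:4↔3 J1 <5,4,1>
R:1↔4 J1 <5,5,1>
C:2↔4 J2 <5,5,2>
3×4 − 2×5 − 1×2 = 0

M = 0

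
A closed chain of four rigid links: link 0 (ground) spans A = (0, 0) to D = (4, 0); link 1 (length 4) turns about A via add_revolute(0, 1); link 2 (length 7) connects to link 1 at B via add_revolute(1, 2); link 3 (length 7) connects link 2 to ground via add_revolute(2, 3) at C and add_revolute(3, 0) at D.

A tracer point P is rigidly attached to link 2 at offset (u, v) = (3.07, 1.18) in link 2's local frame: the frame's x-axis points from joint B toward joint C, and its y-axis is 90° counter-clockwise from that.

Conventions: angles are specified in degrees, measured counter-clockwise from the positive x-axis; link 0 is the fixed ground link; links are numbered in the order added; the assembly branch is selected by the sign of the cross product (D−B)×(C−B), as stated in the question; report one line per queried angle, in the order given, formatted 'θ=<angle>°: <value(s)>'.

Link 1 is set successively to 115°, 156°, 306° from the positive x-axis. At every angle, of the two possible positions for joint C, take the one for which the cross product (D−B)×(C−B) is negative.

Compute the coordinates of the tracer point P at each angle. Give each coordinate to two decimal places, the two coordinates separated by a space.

A=(0,0), D=(4.00,0)
θ=115°: B = A + 4.00·(cos115°, sin115°) = (-1.6905, 3.6252)
θ=115°: |BD| = 6.7471
θ=115°: circle(B,7.00) ∩ circle(D,7.00): a=3.3736, h=6.1334
θ=115°:   candidates: C₊=(4.4503,6.9855) cross=41.383; C₋=(-2.1407,-3.3603) cross=-41.383
θ=115°:   branch - wants cross < 0 → take C=(-2.1407,-3.3603) (cross=-41.383)
θ=115°: ex = (C−B)/|BC| = (-0.0643,-0.9979); ey = (0.9979,-0.0643)
θ=115°: P = B + 3.07·ex + 1.18·ey = (-0.7104,0.4857)
θ=156°: B = A + 4.00·(cos156°, sin156°) = (-3.6542, 1.6269)
θ=156°: |BD| = 7.8252
θ=156°: circle(B,7.00) ∩ circle(D,7.00): a=3.9126, h=5.8044
θ=156°:   candidates: C₊=(1.3797,6.4911) cross=45.421; C₋=(-1.0339,-4.8641) cross=-45.421
θ=156°:   branch - wants cross < 0 → take C=(-1.0339,-4.8641) (cross=-45.421)
θ=156°: ex = (C−B)/|BC| = (0.3743,-0.9273); ey = (0.9273,0.3743)
θ=156°: P = B + 3.07·ex + 1.18·ey = (-1.4108,-0.7782)
θ=306°: B = A + 4.00·(cos306°, sin306°) = (2.3511, -3.2361)
θ=306°: |BD| = 3.6319
θ=306°: circle(B,7.00) ∩ circle(D,7.00): a=1.8160, h=6.7603
θ=306°:   candidates: C₊=(-2.8479,1.4511) cross=24.553; C₋=(9.1991,-4.6872) cross=-24.553
θ=306°:   branch - wants cross < 0 → take C=(9.1991,-4.6872) (cross=-24.553)
θ=306°: ex = (C−B)/|BC| = (0.9783,-0.2073); ey = (0.2073,0.9783)
θ=306°: P = B + 3.07·ex + 1.18·ey = (5.5991,-2.7181)

θ=115°: -0.71 0.49
θ=156°: -1.41 -0.78
θ=306°: 5.60 -2.72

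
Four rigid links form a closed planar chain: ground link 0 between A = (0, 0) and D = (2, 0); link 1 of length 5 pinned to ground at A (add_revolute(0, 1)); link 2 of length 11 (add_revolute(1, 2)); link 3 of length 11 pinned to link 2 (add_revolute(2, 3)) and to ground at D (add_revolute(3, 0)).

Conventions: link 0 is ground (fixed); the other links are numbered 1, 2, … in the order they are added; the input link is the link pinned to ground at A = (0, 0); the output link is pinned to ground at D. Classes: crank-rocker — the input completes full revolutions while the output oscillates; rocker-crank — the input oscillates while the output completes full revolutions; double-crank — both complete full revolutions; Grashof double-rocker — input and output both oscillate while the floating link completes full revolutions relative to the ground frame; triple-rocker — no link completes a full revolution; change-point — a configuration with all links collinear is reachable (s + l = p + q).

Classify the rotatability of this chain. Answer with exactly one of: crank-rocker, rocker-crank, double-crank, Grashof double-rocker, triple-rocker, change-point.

lengths: ground=2, input=5, coupler=11, output=11
sorted: s=2 (shortest), l=11 (longest), p+q=16
s + l = 13 vs p + q = 16
s + l < p + q (Grashof) with shortest = ground link → double-crank

double-crank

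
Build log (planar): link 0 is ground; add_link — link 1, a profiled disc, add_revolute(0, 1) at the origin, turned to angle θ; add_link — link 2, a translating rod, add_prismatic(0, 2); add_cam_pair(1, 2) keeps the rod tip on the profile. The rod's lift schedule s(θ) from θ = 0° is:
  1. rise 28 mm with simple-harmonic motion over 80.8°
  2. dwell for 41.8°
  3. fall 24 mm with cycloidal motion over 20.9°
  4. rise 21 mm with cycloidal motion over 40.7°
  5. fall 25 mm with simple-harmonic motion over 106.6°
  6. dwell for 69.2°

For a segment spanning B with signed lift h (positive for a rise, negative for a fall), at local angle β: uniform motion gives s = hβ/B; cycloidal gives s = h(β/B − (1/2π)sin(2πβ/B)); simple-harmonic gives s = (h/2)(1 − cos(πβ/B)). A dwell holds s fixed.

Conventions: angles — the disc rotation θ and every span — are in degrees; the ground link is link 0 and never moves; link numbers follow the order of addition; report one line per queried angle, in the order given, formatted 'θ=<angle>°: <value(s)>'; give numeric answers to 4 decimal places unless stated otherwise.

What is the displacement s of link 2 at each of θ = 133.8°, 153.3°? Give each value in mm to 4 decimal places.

seg 1 [0°–80.8°] simple-harmonic, h=28: full span → s += 28 → s = 28.0000
seg 2 [80.8°–122.6°] dwell: s stays 28.0000
seg 3 [122.6°–143.5°] cycloidal, h=-24: θ=133.8° here. β=11.2, B=20.9. -24·(0.5359 − sin(2π·0.5359)/(2π)) = -13.7152 → s = 14.2848
seg 3 [122.6°–143.5°] cycloidal, h=-24: full span → s += -24 → s = 4.0000
seg 4 [143.5°–184.2°] cycloidal, h=21: θ=153.3° here. β=9.8, B=40.7. 21·(0.2408 − sin(2π·0.2408)/(2π)) = 1.7199 → s = 5.7199

θ=133.8°: 14.2848
θ=153.3°: 5.7199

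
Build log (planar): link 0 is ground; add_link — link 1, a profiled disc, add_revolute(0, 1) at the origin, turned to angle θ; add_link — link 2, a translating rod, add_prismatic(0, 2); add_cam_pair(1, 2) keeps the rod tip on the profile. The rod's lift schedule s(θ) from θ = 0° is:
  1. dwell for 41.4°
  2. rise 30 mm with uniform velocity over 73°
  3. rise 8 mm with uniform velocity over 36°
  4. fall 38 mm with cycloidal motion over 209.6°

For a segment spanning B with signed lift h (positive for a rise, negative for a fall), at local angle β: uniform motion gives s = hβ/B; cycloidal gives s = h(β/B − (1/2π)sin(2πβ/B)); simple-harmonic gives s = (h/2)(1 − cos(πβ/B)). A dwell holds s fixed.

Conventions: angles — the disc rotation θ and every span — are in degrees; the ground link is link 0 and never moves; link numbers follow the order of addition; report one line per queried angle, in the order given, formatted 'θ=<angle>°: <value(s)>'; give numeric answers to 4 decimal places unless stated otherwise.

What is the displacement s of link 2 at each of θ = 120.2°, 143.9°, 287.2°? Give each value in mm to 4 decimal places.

seg 1 [0°–41.4°] dwell: s stays 0.0000
seg 2 [41.4°–114.4°] uniform, h=30: full span → s += 30 → s = 30.0000
seg 3 [114.4°–150.4°] uniform, h=8: θ=120.2° here. β=5.8, B=36. 8·5.8/36 = 1.2889 → s = 31.2889
seg 3 [114.4°–150.4°] uniform, h=8: θ=143.9° here. β=29.5, B=36. 8·29.5/36 = 6.5556 → s = 36.5556
seg 3 [114.4°–150.4°] uniform, h=8: full span → s += 8 → s = 38.0000
seg 4 [150.4°–360°] cycloidal, h=-38: θ=287.2° here. β=136.8, B=209.6. -38·(0.6527 − sin(2π·0.6527)/(2π)) = -29.7534 → s = 8.2466

θ=120.2°: 31.2889
θ=143.9°: 36.5556
θ=287.2°: 8.2466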